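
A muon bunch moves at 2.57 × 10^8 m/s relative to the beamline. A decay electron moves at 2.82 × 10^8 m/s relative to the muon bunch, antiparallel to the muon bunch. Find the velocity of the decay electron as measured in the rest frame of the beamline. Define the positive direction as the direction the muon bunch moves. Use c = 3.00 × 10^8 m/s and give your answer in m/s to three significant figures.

In units of c (dividing by 3.00 × 10^8 m/s): v = 0.857, u' = -0.940.
u = (u' + v)/(1 + u'v/c²):
u = (-0.940 + 0.857) / (1 + (-0.940)·0.857) = -0.0833/0.1947 = -0.4279
(Galilean addition would give -0.083c.)
Converting back: u = -0.4279 × 3.00 × 10^8 m/s.

-1.28 × 10^8 m/s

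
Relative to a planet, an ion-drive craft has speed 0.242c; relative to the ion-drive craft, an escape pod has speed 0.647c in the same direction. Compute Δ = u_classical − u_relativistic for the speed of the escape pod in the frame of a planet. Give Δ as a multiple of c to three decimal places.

Δ = 0.120c

Galilean: u_cl = 0.647 + 0.242 = 0.8890.
Relativistic: u_rel = (0.647 + 0.242) / (1 + 0.647·0.242) = 0.8890/1.1566 = 0.7686.
Δ = 0.8890 − 0.7686 = 0.1204.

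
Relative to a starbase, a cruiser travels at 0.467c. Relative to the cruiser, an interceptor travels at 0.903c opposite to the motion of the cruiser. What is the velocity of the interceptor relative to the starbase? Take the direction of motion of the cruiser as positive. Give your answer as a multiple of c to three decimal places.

-0.754c

With v = 0.467 and u' = -0.903 (in units of c),
u = (u' + v)/(1 + u'v/c²):
u = (-0.903 + 0.467) / (1 + (-0.903)·0.467) = -0.4360/0.5783 = -0.7539
(Galilean addition would give -0.436c.)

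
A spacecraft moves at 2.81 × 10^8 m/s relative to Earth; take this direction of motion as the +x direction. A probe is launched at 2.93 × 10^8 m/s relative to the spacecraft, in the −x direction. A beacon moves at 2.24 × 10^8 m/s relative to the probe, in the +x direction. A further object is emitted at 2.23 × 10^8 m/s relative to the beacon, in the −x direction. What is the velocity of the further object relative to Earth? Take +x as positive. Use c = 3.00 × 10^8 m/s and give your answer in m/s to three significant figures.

-1.39 × 10^8 m/s

Apply u = (u' + v)/(1 + u'v/c²) successively, working outward toward Earth.
(Dividing each given speed by c = 3.00 × 10^8 m/s to work in units of c.)
Start: velocity of the spacecraft relative to Earth = 0.9367c.
Compose with the probe (u' = -0.977 in the spacecraft frame): u_1 = (-0.977 + 0.937) / (1 + (-0.977)·0.937) = -0.0400/0.0852 = -0.4695.
Compose with the beacon (u' = 0.747 in the probe frame): u_2 = (0.747 + (-0.470)) / (1 + 0.747·(-0.470)) = 0.2771/0.6494 = 0.4267.
Compose with the further object (u' = -0.743 in the beacon frame): u_3 = (-0.743 + 0.427) / (1 + (-0.743)·0.427) = -0.3166/0.6828 = -0.4637.
So u = -0.4637 × 3.00 × 10^8 m/s.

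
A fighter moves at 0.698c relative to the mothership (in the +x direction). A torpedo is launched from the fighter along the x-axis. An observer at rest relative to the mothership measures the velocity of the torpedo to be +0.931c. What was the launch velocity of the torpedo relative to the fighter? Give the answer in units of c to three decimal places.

Invert the composition law: u' = (u − v)/(1 − uv/c²).
u' = (0.931 − 0.698) / (1 − (0.931)(0.698)) = 0.2330/0.3502 = 0.6654.

+0.665c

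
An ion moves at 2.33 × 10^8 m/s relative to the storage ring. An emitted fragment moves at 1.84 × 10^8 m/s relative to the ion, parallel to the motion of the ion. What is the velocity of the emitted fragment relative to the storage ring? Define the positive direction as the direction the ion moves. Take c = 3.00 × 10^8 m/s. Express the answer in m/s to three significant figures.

2.82 × 10^8 m/s

In units of c (dividing by 3.00 × 10^8 m/s): v = 0.777, u' = 0.613.
u = (u' + v)/(1 + u'v/c²):
u = (0.613 + 0.777) / (1 + 0.613·0.777) = 1.3900/1.4764 = 0.9415
(Galilean addition would give +1.390c, exceeding c.)
Converting back: u = 0.9415 × 3.00 × 10^8 m/s.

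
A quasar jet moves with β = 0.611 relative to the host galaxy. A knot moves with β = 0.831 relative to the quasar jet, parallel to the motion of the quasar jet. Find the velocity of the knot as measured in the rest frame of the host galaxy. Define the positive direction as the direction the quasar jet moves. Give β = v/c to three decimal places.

β = 0.956

With v = 0.611 and u' = 0.831 (in units of c),
u = (u' + v)/(1 + u'v/c²):
u = (0.831 + 0.611) / (1 + 0.831·0.611) = 1.4420/1.5077 = 0.9564
(Galilean addition would give +1.442c, exceeding c.)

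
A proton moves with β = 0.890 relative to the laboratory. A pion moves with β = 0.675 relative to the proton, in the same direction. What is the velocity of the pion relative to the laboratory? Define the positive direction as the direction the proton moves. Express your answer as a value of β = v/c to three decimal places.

β = 0.978

With v = 0.890 and u' = 0.675 (in units of c),
u = (u' + v)/(1 + u'v/c²):
u = (0.675 + 0.890) / (1 + 0.675·0.890) = 1.5650/1.6007 = 0.9777
(Galilean addition would give +1.565c, exceeding c.)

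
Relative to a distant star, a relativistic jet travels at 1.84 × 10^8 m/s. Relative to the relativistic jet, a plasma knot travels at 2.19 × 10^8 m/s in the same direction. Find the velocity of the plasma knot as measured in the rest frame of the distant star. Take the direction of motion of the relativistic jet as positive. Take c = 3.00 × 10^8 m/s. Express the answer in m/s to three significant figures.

2.78 × 10^8 m/s

In units of c (dividing by 3.00 × 10^8 m/s): v = 0.613, u' = 0.730.
u = (u' + v)/(1 + u'v/c²):
u = (0.730 + 0.613) / (1 + 0.730·0.613) = 1.3433/1.4477 = 0.9279
Converting back: u = 0.9279 × 3.00 × 10^8 m/s.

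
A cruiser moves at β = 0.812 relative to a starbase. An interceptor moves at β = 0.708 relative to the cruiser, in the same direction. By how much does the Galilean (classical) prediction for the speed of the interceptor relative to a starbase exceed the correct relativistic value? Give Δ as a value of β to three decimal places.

Galilean: u_cl = 0.708 + 0.812 = 1.5200.
Relativistic: u_rel = (0.708 + 0.812) / (1 + 0.708·0.812) = 1.5200/1.5749 = 0.9651.
Δ = 1.5200 − 0.9651 = 0.5549.
(The classical prediction exceeds c; the relativistic result does not.)

Δ = 0.555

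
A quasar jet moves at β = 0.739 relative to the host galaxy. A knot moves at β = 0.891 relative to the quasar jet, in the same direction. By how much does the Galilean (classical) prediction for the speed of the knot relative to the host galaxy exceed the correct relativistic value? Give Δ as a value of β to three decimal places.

Galilean: u_cl = 0.891 + 0.739 = 1.6300.
Relativistic: u_rel = (0.891 + 0.739) / (1 + 0.891·0.739) = 1.6300/1.6584 = 0.9828.
Δ = 1.6300 − 0.9828 = 0.6472.
(The classical prediction exceeds c; the relativistic result does not.)

Δ = 0.647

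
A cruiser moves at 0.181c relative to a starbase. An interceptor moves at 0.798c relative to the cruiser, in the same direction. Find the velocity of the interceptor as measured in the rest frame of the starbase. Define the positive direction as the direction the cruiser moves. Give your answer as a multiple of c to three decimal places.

0.855c

With v = 0.181 and u' = 0.798 (in units of c),
u = (u' + v)/(1 + u'v/c²):
u = (0.798 + 0.181) / (1 + 0.798·0.181) = 0.9790/1.1444 = 0.8554
(Galilean addition would give +0.979c.)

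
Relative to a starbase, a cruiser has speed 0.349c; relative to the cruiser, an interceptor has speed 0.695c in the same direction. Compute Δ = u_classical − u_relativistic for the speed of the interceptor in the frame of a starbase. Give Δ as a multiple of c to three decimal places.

Δ = 0.204c

Galilean: u_cl = 0.695 + 0.349 = 1.0440.
Relativistic: u_rel = (0.695 + 0.349) / (1 + 0.695·0.349) = 1.0440/1.2426 = 0.8402.
Δ = 1.0440 − 0.8402 = 0.2038.
(The classical prediction exceeds c; the relativistic result does not.)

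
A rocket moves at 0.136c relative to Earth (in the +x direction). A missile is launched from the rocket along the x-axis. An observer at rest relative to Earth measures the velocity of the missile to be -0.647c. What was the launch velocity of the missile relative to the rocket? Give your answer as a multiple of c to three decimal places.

-0.720c

Invert the composition law: u' = (u − v)/(1 − uv/c²).
u' = (-0.647 − 0.136) / (1 − (-0.647)(0.136)) = -0.7830/1.0880 = -0.7197.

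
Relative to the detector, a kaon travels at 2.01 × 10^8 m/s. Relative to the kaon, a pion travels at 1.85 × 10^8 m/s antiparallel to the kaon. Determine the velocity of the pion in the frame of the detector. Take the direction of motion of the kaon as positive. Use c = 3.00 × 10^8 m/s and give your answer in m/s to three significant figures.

+2.73 × 10^7 m/s

In units of c (dividing by 3.00 × 10^8 m/s): v = 0.670, u' = -0.617.
u = (u' + v)/(1 + u'v/c²):
u = (-0.617 + 0.670) / (1 + (-0.617)·0.670) = 0.0533/0.5868 = 0.0909
Converting back: u = 0.0909 × 3.00 × 10^8 m/s.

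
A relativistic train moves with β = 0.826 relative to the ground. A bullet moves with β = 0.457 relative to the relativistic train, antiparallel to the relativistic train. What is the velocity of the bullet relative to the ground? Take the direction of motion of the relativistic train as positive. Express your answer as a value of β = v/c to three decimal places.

β = +0.593

With v = 0.826 and u' = -0.457 (in units of c),
u = (u' + v)/(1 + u'v/c²):
u = (-0.457 + 0.826) / (1 + (-0.457)·0.826) = 0.3690/0.6225 = 0.5928
(Galilean addition would give +0.369c.)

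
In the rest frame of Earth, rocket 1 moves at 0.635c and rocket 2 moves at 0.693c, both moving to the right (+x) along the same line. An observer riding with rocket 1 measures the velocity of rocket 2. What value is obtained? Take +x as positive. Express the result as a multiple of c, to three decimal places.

β_A = 0.635, β_B = 0.693.
Transform to A's frame with the inverse velocity-addition law: u' = (u − v)/(1 − uv/c²), taking u = β_B and v = β_A.
u' = (0.693 − 0.635) / (1 − (0.635)(0.693)) = 0.0580/0.5599 = 0.1036.

+0.104c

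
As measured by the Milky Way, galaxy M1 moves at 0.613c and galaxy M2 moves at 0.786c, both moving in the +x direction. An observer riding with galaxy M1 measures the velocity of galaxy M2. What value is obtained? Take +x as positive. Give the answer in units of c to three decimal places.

β_A = 0.613, β_B = 0.786.
Transform to A's frame with the inverse velocity-addition law: u' = (u − v)/(1 − uv/c²), taking u = β_B and v = β_A.
u' = (0.786 − 0.613) / (1 − (0.613)(0.786)) = 0.1730/0.5182 = 0.3339.

+0.334c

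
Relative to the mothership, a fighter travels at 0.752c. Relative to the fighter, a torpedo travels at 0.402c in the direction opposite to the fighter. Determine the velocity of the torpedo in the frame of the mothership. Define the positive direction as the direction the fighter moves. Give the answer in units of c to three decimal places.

With v = 0.752 and u' = -0.402 (in units of c),
u = (u' + v)/(1 + u'v/c²):
u = (-0.402 + 0.752) / (1 + (-0.402)·0.752) = 0.3500/0.6977 = 0.5017
(Galilean addition would give +0.350c.)

+0.502c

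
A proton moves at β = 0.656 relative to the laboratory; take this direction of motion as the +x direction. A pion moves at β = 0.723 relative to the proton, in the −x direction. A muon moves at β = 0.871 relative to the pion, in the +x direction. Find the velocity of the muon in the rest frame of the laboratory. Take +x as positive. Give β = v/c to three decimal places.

Apply u = (u' + v)/(1 + u'v/c²) successively, working outward toward the laboratory.
Start: velocity of the proton relative to the laboratory = 0.6560c.
Compose with the pion (u' = -0.723 in the proton frame): u_1 = (-0.723 + 0.656) / (1 + (-0.723)·0.656) = -0.0670/0.5257 = -0.1274.
Compose with the muon (u' = 0.871 in the pion frame): u_2 = (0.871 + (-0.127)) / (1 + 0.871·(-0.127)) = 0.7436/0.8890 = 0.8364.

β = +0.836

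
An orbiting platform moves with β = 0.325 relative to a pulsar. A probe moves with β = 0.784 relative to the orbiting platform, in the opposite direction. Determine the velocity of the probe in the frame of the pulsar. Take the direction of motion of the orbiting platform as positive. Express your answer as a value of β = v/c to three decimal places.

With v = 0.325 and u' = -0.784 (in units of c),
u = (u' + v)/(1 + u'v/c²):
u = (-0.784 + 0.325) / (1 + (-0.784)·0.325) = -0.4590/0.7452 = -0.6159
(Galilean addition would give -0.459c.)

β = -0.616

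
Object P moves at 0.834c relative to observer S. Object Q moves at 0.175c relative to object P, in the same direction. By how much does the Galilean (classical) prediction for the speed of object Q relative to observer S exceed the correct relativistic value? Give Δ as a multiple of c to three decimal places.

Galilean: u_cl = 0.175 + 0.834 = 1.0090.
Relativistic: u_rel = (0.175 + 0.834) / (1 + 0.175·0.834) = 1.0090/1.1460 = 0.8805.
Δ = 1.0090 − 0.8805 = 0.1285.
(The classical prediction exceeds c; the relativistic result does not.)

Δ = 0.129c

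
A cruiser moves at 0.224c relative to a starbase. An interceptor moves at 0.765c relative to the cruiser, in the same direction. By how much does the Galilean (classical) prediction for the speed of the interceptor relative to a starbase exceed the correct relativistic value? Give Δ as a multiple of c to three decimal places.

Δ = 0.145c

Galilean: u_cl = 0.765 + 0.224 = 0.9890.
Relativistic: u_rel = (0.765 + 0.224) / (1 + 0.765·0.224) = 0.9890/1.1714 = 0.8443.
Δ = 0.9890 − 0.8443 = 0.1447.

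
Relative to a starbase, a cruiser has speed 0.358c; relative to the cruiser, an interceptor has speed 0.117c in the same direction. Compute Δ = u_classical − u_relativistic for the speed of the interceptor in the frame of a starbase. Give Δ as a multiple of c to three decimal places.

Galilean: u_cl = 0.117 + 0.358 = 0.4750.
Relativistic: u_rel = (0.117 + 0.358) / (1 + 0.117·0.358) = 0.4750/1.0419 = 0.4559.
Δ = 0.4750 − 0.4559 = 0.0191.

Δ = 0.019c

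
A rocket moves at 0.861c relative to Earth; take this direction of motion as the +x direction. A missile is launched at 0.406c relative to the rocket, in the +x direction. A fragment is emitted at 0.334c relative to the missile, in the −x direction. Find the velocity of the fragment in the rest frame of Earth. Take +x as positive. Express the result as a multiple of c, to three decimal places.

+0.881c

Apply u = (u' + v)/(1 + u'v/c²) successively, working outward toward Earth.
Start: velocity of the rocket relative to Earth = 0.8610c.
Compose with the missile (u' = 0.406 in the rocket frame): u_1 = (0.406 + 0.861) / (1 + 0.406·0.861) = 1.2670/1.3496 = 0.9388.
Compose with the fragment (u' = -0.334 in the missile frame): u_2 = (-0.334 + 0.939) / (1 + (-0.334)·0.939) = 0.6048/0.6864 = 0.8811.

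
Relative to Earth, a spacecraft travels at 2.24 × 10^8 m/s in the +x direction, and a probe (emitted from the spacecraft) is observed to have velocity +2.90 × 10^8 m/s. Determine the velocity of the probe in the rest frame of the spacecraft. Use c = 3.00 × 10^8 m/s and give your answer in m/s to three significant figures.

v = 0.747c, u = 0.967c.
Invert the composition law: u' = (u − v)/(1 − uv/c²).
u' = (0.967 − 0.747) / (1 − (0.967)(0.747)) = 0.2200/0.2782 = 0.7907.
u' = 0.7907 × 3.00 × 10^8 m/s.

+2.37 × 10^8 m/s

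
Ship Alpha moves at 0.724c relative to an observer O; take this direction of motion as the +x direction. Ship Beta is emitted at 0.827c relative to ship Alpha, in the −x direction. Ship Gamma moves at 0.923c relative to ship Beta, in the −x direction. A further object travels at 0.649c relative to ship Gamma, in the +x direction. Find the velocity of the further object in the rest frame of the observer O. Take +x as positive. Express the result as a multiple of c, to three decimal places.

-0.800c

Apply u = (u' + v)/(1 + u'v/c²) successively, working outward toward the observer O.
Start: velocity of ship Alpha relative to the observer O = 0.7240c.
Compose with ship Beta (u' = -0.827 in ship Alpha frame): u_1 = (-0.827 + 0.724) / (1 + (-0.827)·0.724) = -0.1030/0.4013 = -0.2567.
Compose with ship Gamma (u' = -0.923 in ship Beta frame): u_2 = (-0.923 + (-0.257)) / (1 + (-0.923)·(-0.257)) = -1.1797/1.2369 = -0.9537.
Compose with the further object (u' = 0.649 in ship Gamma frame): u_3 = (0.649 + (-0.954)) / (1 + 0.649·(-0.954)) = -0.3047/0.3810 = -0.7997.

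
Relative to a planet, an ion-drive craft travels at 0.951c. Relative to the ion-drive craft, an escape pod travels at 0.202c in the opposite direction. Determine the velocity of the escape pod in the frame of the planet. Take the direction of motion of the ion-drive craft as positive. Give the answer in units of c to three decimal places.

With v = 0.951 and u' = -0.202 (in units of c),
u = (u' + v)/(1 + u'v/c²):
u = (-0.202 + 0.951) / (1 + (-0.202)·0.951) = 0.7490/0.8079 = 0.9271

+0.927c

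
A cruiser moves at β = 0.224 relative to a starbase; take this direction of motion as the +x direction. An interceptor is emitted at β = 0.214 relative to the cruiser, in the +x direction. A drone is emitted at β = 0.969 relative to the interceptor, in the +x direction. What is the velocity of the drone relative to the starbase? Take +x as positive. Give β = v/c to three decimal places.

β = 0.987

Apply u = (u' + v)/(1 + u'v/c²) successively, working outward toward the starbase.
Start: velocity of the cruiser relative to the starbase = 0.2240c.
Compose with the interceptor (u' = 0.214 in the cruiser frame): u_1 = (0.214 + 0.224) / (1 + 0.214·0.224) = 0.4380/1.0479 = 0.4180.
Compose with the drone (u' = 0.969 in the interceptor frame): u_2 = (0.969 + 0.418) / (1 + 0.969·0.418) = 1.3870/1.4050 = 0.9872.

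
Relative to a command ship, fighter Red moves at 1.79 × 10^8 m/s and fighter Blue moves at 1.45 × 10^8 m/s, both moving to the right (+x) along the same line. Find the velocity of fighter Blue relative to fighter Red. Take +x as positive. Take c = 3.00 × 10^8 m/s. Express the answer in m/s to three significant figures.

-4.78 × 10^7 m/s

β_A = 0.597, β_B = 0.483 (dividing each by c = 3.00 × 10^8 m/s).
Transform to A's frame with the inverse velocity-addition law: u' = (u − v)/(1 − uv/c²), taking u = β_B and v = β_A.
u' = (0.483 − 0.597) / (1 − (0.597)(0.483)) = -0.1133/0.7116 = -0.1593.
u' = -0.1593 × 3.00 × 10^8 m/s.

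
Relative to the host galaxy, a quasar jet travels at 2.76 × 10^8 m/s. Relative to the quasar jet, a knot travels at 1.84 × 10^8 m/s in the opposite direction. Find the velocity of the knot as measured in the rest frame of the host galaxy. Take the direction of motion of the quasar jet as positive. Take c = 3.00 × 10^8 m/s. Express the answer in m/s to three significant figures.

In units of c (dividing by 3.00 × 10^8 m/s): v = 0.920, u' = -0.613.
u = (u' + v)/(1 + u'v/c²):
u = (-0.613 + 0.920) / (1 + (-0.613)·0.920) = 0.3067/0.4357 = 0.7038
(Galilean addition would give +0.307c.)
Converting back: u = 0.7038 × 3.00 × 10^8 m/s.

+2.11 × 10^8 m/s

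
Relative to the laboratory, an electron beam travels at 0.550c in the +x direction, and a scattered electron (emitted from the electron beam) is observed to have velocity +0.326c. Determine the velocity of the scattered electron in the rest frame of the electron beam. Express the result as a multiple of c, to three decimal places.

-0.273c

Invert the composition law: u' = (u − v)/(1 − uv/c²).
u' = (0.326 − 0.550) / (1 − (0.326)(0.550)) = -0.2240/0.8207 = -0.2729.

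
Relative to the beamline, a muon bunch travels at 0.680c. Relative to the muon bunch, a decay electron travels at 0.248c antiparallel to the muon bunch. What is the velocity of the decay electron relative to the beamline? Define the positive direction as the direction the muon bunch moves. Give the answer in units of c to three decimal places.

+0.520c

With v = 0.680 and u' = -0.248 (in units of c),
u = (u' + v)/(1 + u'v/c²):
u = (-0.248 + 0.680) / (1 + (-0.248)·0.680) = 0.4320/0.8314 = 0.5196
(Galilean addition would give +0.432c.)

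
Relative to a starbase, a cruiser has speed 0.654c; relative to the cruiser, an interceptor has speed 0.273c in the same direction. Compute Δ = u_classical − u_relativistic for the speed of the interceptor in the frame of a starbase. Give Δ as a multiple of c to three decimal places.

Galilean: u_cl = 0.273 + 0.654 = 0.9270.
Relativistic: u_rel = (0.273 + 0.654) / (1 + 0.273·0.654) = 0.9270/1.1785 = 0.7866.
Δ = 0.9270 − 0.7866 = 0.1404.

Δ = 0.140c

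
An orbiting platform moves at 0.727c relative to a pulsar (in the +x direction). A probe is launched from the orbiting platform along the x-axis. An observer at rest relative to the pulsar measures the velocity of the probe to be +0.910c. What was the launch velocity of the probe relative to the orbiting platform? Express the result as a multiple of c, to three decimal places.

+0.541c

Invert the composition law: u' = (u − v)/(1 − uv/c²).
u' = (0.910 − 0.727) / (1 − (0.910)(0.727)) = 0.1830/0.3384 = 0.5407.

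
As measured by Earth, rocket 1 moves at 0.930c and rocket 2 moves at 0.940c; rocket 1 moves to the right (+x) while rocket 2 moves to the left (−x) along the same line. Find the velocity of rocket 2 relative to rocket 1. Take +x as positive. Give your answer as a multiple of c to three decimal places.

β_A = 0.930, β_B = -0.940.
Transform to A's frame with the inverse velocity-addition law: u' = (u − v)/(1 − uv/c²), taking u = β_B and v = β_A.
u' = (-0.940 − 0.930) / (1 − (0.930)(-0.940)) = -1.8700/1.8742 = -0.9978.

-0.998c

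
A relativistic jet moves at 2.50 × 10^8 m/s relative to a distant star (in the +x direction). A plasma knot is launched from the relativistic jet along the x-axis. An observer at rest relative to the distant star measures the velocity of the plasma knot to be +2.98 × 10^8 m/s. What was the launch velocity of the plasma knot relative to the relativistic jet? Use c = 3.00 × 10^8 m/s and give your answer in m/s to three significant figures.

+2.79 × 10^8 m/s

v = 0.833c, u = 0.993c.
Invert the composition law: u' = (u − v)/(1 − uv/c²).
u' = (0.993 − 0.833) / (1 − (0.993)(0.833)) = 0.1600/0.1722 = 0.9290.
u' = 0.9290 × 3.00 × 10^8 m/s.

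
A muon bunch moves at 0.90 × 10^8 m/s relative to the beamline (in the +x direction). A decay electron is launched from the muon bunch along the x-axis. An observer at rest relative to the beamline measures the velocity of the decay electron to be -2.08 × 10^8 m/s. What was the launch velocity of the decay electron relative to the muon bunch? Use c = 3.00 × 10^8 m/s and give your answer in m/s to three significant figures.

-2.47 × 10^8 m/s

v = 0.300c, u = -0.693c.
Invert the composition law: u' = (u − v)/(1 − uv/c²).
u' = (-0.693 − 0.300) / (1 − (-0.693)(0.300)) = -0.9933/1.2080 = -0.8223.
u' = -0.8223 × 3.00 × 10^8 m/s.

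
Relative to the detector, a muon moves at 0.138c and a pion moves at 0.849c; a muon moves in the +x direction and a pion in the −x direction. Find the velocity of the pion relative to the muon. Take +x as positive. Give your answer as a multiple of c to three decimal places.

-0.883c

β_A = 0.138, β_B = -0.849.
Transform to A's frame with the inverse velocity-addition law: u' = (u − v)/(1 − uv/c²), taking u = β_B and v = β_A.
u' = (-0.849 − 0.138) / (1 − (0.138)(-0.849)) = -0.9870/1.1172 = -0.8835.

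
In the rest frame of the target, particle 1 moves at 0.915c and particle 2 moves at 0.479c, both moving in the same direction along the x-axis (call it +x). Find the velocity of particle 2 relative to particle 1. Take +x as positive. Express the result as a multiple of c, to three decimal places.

-0.776c

β_A = 0.915, β_B = 0.479.
Transform to A's frame with the inverse velocity-addition law: u' = (u − v)/(1 − uv/c²), taking u = β_B and v = β_A.
u' = (0.479 − 0.915) / (1 − (0.915)(0.479)) = -0.4360/0.5617 = -0.7762.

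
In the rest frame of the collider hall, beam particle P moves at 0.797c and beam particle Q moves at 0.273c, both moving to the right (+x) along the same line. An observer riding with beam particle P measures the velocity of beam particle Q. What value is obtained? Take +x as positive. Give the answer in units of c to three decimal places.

-0.670c

β_A = 0.797, β_B = 0.273.
Transform to A's frame with the inverse velocity-addition law: u' = (u − v)/(1 − uv/c²), taking u = β_B and v = β_A.
u' = (0.273 − 0.797) / (1 − (0.797)(0.273)) = -0.5240/0.7824 = -0.6697.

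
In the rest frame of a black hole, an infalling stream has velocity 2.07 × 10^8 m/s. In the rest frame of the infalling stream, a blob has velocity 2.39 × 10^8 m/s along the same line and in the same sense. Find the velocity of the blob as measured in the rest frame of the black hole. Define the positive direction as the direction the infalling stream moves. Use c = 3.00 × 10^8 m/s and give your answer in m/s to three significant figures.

2.88 × 10^8 m/s

In units of c (dividing by 3.00 × 10^8 m/s): v = 0.690, u' = 0.797.
u = (u' + v)/(1 + u'v/c²):
u = (0.797 + 0.690) / (1 + 0.797·0.690) = 1.4867/1.5497 = 0.9593
Converting back: u = 0.9593 × 3.00 × 10^8 m/s.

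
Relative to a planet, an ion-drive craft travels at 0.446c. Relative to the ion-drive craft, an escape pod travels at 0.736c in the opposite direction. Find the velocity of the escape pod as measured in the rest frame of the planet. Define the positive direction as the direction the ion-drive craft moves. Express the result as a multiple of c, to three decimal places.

-0.432c

With v = 0.446 and u' = -0.736 (in units of c),
u = (u' + v)/(1 + u'v/c²):
u = (-0.736 + 0.446) / (1 + (-0.736)·0.446) = -0.2900/0.6717 = -0.4317
(Galilean addition would give -0.290c.)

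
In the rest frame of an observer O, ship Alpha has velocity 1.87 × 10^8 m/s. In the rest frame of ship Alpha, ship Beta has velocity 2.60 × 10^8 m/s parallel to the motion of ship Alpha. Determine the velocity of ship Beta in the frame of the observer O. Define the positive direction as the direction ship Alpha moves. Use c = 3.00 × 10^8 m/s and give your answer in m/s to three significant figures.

2.90 × 10^8 m/s

In units of c (dividing by 3.00 × 10^8 m/s): v = 0.623, u' = 0.867.
u = (u' + v)/(1 + u'v/c²):
u = (0.867 + 0.623) / (1 + 0.867·0.623) = 1.4900/1.5402 = 0.9674
(Galilean addition would give +1.490c, exceeding c.)
Converting back: u = 0.9674 × 3.00 × 10^8 m/s.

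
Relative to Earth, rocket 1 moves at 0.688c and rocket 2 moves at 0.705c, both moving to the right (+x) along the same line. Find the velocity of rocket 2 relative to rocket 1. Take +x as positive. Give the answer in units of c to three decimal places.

β_A = 0.688, β_B = 0.705.
Transform to A's frame with the inverse velocity-addition law: u' = (u − v)/(1 − uv/c²), taking u = β_B and v = β_A.
u' = (0.705 − 0.688) / (1 − (0.688)(0.705)) = 0.0170/0.5150 = 0.0330.

+0.033c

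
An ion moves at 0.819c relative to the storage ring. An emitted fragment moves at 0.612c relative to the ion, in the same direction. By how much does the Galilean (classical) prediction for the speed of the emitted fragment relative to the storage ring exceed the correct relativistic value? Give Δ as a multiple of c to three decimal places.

Galilean: u_cl = 0.612 + 0.819 = 1.4310.
Relativistic: u_rel = (0.612 + 0.819) / (1 + 0.612·0.819) = 1.4310/1.5012 = 0.9532.
Δ = 1.4310 − 0.9532 = 0.4778.
(The classical prediction exceeds c; the relativistic result does not.)

Δ = 0.478c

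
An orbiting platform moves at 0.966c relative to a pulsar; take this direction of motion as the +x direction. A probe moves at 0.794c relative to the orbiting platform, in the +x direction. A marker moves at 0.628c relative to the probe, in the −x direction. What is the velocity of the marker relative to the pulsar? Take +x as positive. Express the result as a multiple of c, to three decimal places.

Apply u = (u' + v)/(1 + u'v/c²) successively, working outward toward the pulsar.
Start: velocity of the orbiting platform relative to the pulsar = 0.9660c.
Compose with the probe (u' = 0.794 in the orbiting platform frame): u_1 = (0.794 + 0.966) / (1 + 0.794·0.966) = 1.7600/1.7670 = 0.9960.
Compose with the marker (u' = -0.628 in the probe frame): u_2 = (-0.628 + 0.996) / (1 + (-0.628)·0.996) = 0.3680/0.3745 = 0.9828.

+0.983c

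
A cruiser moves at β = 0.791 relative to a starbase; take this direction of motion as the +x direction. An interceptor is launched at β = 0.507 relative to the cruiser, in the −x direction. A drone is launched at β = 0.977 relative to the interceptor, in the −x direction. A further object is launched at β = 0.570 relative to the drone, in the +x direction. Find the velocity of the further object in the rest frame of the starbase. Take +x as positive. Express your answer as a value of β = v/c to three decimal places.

Apply u = (u' + v)/(1 + u'v/c²) successively, working outward toward the starbase.
Start: velocity of the cruiser relative to the starbase = 0.7910c.
Compose with the interceptor (u' = -0.507 in the cruiser frame): u_1 = (-0.507 + 0.791) / (1 + (-0.507)·0.791) = 0.2840/0.5990 = 0.4742.
Compose with the drone (u' = -0.977 in the interceptor frame): u_2 = (-0.977 + 0.474) / (1 + (-0.977)·0.474) = -0.5028/0.5368 = -0.9368.
Compose with the further object (u' = 0.570 in the drone frame): u_3 = (0.570 + (-0.937)) / (1 + 0.570·(-0.937)) = -0.3668/0.4660 = -0.7872.

β = -0.787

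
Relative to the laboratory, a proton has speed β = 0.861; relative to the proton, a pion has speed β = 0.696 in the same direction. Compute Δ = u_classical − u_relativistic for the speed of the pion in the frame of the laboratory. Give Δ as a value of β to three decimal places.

Galilean: u_cl = 0.696 + 0.861 = 1.5570.
Relativistic: u_rel = (0.696 + 0.861) / (1 + 0.696·0.861) = 1.5570/1.5993 = 0.9736.
Δ = 1.5570 − 0.9736 = 0.5834.
(The classical prediction exceeds c; the relativistic result does not.)

Δ = 0.583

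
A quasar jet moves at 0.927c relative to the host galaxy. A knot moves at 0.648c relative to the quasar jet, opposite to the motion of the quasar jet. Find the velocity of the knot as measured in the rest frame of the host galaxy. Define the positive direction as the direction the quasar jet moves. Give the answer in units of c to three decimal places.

With v = 0.927 and u' = -0.648 (in units of c),
u = (u' + v)/(1 + u'v/c²):
u = (-0.648 + 0.927) / (1 + (-0.648)·0.927) = 0.2790/0.3993 = 0.6987
(Galilean addition would give +0.279c.)

+0.699c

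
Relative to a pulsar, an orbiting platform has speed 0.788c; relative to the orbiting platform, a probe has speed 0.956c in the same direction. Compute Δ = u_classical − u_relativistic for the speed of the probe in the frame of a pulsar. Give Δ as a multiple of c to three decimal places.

Δ = 0.749c

Galilean: u_cl = 0.956 + 0.788 = 1.7440.
Relativistic: u_rel = (0.956 + 0.788) / (1 + 0.956·0.788) = 1.7440/1.7533 = 0.9947.
Δ = 1.7440 − 0.9947 = 0.7493.
(The classical prediction exceeds c; the relativistic result does not.)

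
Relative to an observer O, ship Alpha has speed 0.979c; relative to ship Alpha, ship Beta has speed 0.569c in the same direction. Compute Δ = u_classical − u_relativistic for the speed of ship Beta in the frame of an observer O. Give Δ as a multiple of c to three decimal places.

Galilean: u_cl = 0.569 + 0.979 = 1.5480.
Relativistic: u_rel = (0.569 + 0.979) / (1 + 0.569·0.979) = 1.5480/1.5571 = 0.9942.
Δ = 1.5480 − 0.9942 = 0.5538.
(The classical prediction exceeds c; the relativistic result does not.)

Δ = 0.554c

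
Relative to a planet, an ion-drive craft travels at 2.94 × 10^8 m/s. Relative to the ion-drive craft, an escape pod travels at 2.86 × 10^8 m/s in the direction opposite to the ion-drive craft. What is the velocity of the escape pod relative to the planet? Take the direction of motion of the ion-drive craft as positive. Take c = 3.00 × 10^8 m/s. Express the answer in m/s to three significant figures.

In units of c (dividing by 3.00 × 10^8 m/s): v = 0.980, u' = -0.953.
u = (u' + v)/(1 + u'v/c²):
u = (-0.953 + 0.980) / (1 + (-0.953)·0.980) = 0.0267/0.0657 = 0.4057
Converting back: u = 0.4057 × 3.00 × 10^8 m/s.

+1.22 × 10^8 m/s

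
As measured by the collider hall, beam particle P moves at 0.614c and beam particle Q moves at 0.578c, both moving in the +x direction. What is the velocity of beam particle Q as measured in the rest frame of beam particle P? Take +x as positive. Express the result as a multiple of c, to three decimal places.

β_A = 0.614, β_B = 0.578.
Transform to A's frame with the inverse velocity-addition law: u' = (u − v)/(1 − uv/c²), taking u = β_B and v = β_A.
u' = (0.578 − 0.614) / (1 − (0.614)(0.578)) = -0.0360/0.6451 = -0.0558.

-0.056c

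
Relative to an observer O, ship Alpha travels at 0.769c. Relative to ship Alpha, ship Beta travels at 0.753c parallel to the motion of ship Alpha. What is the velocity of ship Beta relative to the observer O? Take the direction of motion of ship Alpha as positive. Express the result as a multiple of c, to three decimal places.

0.964c

With v = 0.769 and u' = 0.753 (in units of c),
u = (u' + v)/(1 + u'v/c²):
u = (0.753 + 0.769) / (1 + 0.753·0.769) = 1.5220/1.5791 = 0.9639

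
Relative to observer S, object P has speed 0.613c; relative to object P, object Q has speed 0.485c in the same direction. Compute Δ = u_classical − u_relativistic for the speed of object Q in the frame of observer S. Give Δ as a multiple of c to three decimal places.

Galilean: u_cl = 0.485 + 0.613 = 1.0980.
Relativistic: u_rel = (0.485 + 0.613) / (1 + 0.485·0.613) = 1.0980/1.2973 = 0.8464.
Δ = 1.0980 − 0.8464 = 0.2516.
(The classical prediction exceeds c; the relativistic result does not.)

Δ = 0.252c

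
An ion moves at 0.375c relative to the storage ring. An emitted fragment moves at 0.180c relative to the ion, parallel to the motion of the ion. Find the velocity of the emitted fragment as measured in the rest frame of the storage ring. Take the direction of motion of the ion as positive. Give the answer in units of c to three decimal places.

With v = 0.375 and u' = 0.180 (in units of c),
u = (u' + v)/(1 + u'v/c²):
u = (0.180 + 0.375) / (1 + 0.180·0.375) = 0.5550/1.0675 = 0.5199

0.520c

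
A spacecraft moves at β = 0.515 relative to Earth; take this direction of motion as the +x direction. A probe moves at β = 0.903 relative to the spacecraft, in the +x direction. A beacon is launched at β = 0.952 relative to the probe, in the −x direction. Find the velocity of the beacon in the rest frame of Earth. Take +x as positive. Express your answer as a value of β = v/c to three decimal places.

Apply u = (u' + v)/(1 + u'v/c²) successively, working outward toward Earth.
Start: velocity of the spacecraft relative to Earth = 0.5150c.
Compose with the probe (u' = 0.903 in the spacecraft frame): u_1 = (0.903 + 0.515) / (1 + 0.903·0.515) = 1.4180/1.4650 = 0.9679.
Compose with the beacon (u' = -0.952 in the probe frame): u_2 = (-0.952 + 0.968) / (1 + (-0.952)·0.968) = 0.0159/0.0786 = 0.2022.

β = +0.202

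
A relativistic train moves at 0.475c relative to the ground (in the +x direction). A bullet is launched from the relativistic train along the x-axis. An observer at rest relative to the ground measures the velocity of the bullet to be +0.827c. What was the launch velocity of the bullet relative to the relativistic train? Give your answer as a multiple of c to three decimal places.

Invert the composition law: u' = (u − v)/(1 − uv/c²).
u' = (0.827 − 0.475) / (1 − (0.827)(0.475)) = 0.3520/0.6072 = 0.5797.

+0.580c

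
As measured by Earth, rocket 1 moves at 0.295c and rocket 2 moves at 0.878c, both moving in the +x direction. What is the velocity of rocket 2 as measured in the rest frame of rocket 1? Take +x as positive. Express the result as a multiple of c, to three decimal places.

β_A = 0.295, β_B = 0.878.
Transform to A's frame with the inverse velocity-addition law: u' = (u − v)/(1 − uv/c²), taking u = β_B and v = β_A.
u' = (0.878 − 0.295) / (1 − (0.295)(0.878)) = 0.5830/0.7410 = 0.7868.

+0.787c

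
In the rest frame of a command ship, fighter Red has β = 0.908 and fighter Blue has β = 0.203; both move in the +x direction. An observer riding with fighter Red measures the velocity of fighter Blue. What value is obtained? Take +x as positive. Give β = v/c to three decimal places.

β_A = 0.908, β_B = 0.203.
Transform to A's frame with the inverse velocity-addition law: u' = (u − v)/(1 − uv/c²), taking u = β_B and v = β_A.
u' = (0.203 − 0.908) / (1 − (0.908)(0.203)) = -0.7050/0.8157 = -0.8643.

β = -0.864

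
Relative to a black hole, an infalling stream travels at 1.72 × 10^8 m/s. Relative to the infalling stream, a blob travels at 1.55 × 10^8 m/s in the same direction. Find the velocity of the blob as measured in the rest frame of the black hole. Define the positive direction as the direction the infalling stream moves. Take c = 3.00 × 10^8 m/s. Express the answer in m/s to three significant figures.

2.52 × 10^8 m/s

In units of c (dividing by 3.00 × 10^8 m/s): v = 0.573, u' = 0.517.
u = (u' + v)/(1 + u'v/c²):
u = (0.517 + 0.573) / (1 + 0.517·0.573) = 1.0900/1.2962 = 0.8409
Converting back: u = 0.8409 × 3.00 × 10^8 m/s.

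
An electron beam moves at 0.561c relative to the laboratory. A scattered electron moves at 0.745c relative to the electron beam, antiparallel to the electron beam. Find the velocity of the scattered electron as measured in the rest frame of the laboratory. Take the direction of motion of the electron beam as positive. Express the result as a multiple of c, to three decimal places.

-0.316c

With v = 0.561 and u' = -0.745 (in units of c),
u = (u' + v)/(1 + u'v/c²):
u = (-0.745 + 0.561) / (1 + (-0.745)·0.561) = -0.1840/0.5821 = -0.3161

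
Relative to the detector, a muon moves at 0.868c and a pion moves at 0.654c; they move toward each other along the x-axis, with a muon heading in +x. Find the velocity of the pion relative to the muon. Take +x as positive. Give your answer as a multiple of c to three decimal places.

β_A = 0.868, β_B = -0.654.
Transform to A's frame with the inverse velocity-addition law: u' = (u − v)/(1 − uv/c²), taking u = β_B and v = β_A.
u' = (-0.654 − 0.868) / (1 − (0.868)(-0.654)) = -1.5220/1.5677 = -0.9709.

-0.971c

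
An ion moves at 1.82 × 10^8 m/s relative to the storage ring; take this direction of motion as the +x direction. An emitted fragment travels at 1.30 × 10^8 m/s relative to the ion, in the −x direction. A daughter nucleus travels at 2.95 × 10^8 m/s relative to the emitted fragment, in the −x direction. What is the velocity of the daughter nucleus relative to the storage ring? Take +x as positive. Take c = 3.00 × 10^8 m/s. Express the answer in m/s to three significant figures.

Apply u = (u' + v)/(1 + u'v/c²) successively, working outward toward the storage ring.
(Dividing each given speed by c = 3.00 × 10^8 m/s to work in units of c.)
Start: velocity of the ion relative to the storage ring = 0.6067c.
Compose with the emitted fragment (u' = -0.433 in the ion frame): u_1 = (-0.433 + 0.607) / (1 + (-0.433)·0.607) = 0.1733/0.7371 = 0.2352.
Compose with the daughter nucleus (u' = -0.983 in the emitted fragment frame): u_2 = (-0.983 + 0.235) / (1 + (-0.983)·0.235) = -0.7482/0.7688 = -0.9732.
So u = -0.9732 × 3.00 × 10^8 m/s.

-2.92 × 10^8 m/s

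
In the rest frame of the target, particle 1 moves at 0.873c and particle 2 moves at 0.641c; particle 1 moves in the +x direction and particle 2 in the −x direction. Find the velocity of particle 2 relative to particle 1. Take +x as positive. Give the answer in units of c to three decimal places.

β_A = 0.873, β_B = -0.641.
Transform to A's frame with the inverse velocity-addition law: u' = (u − v)/(1 − uv/c²), taking u = β_B and v = β_A.
u' = (-0.641 − 0.873) / (1 − (0.873)(-0.641)) = -1.5140/1.5596 = -0.9708.

-0.971c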